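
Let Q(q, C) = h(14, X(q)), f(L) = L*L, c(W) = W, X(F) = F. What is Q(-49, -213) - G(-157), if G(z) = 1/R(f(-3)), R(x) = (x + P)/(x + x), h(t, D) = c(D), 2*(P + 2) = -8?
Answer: -55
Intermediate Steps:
P = -6 (P = -2 + (½)*(-8) = -2 - 4 = -6)
h(t, D) = D
f(L) = L²
Q(q, C) = q
R(x) = (-6 + x)/(2*x) (R(x) = (x - 6)/(x + x) = (-6 + x)/((2*x)) = (-6 + x)*(1/(2*x)) = (-6 + x)/(2*x))
G(z) = 6 (G(z) = 1/((-6 + (-3)²)/(2*((-3)²))) = 1/((½)*(-6 + 9)/9) = 1/((½)*(⅑)*3) = 1/(⅙) = 6)
Q(-49, -213) - G(-157) = -49 - 1*6 = -49 - 6 = -55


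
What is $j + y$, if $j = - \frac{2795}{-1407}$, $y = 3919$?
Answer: $\frac{5516828}{1407} \approx 3921.0$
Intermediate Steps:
$j = \frac{2795}{1407}$ ($j = \left(-2795\right) \left(- \frac{1}{1407}\right) = \frac{2795}{1407} \approx 1.9865$)
$j + y = \frac{2795}{1407} + 3919 = \frac{5516828}{1407}$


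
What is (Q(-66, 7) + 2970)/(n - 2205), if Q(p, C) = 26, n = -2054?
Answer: -2996/4259 ≈ -0.70345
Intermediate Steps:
(Q(-66, 7) + 2970)/(n - 2205) = (26 + 2970)/(-2054 - 2205) = 2996/(-4259) = 2996*(-1/4259) = -2996/4259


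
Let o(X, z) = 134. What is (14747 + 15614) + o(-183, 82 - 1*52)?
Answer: 30495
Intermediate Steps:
(14747 + 15614) + o(-183, 82 - 1*52) = (14747 + 15614) + 134 = 30361 + 134 = 30495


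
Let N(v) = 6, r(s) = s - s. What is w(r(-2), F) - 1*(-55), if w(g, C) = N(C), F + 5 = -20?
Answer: 61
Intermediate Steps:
F = -25 (F = -5 - 20 = -25)
r(s) = 0
w(g, C) = 6
w(r(-2), F) - 1*(-55) = 6 - 1*(-55) = 6 + 55 = 61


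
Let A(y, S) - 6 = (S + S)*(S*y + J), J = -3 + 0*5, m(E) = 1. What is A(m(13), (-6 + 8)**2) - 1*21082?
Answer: -21068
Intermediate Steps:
J = -3 (J = -3 + 0 = -3)
A(y, S) = 6 + 2*S*(-3 + S*y) (A(y, S) = 6 + (S + S)*(S*y - 3) = 6 + (2*S)*(-3 + S*y) = 6 + 2*S*(-3 + S*y))
A(m(13), (-6 + 8)**2) - 1*21082 = (6 - 6*(-6 + 8)**2 + 2*1*((-6 + 8)**2)**2) - 1*21082 = (6 - 6*2**2 + 2*1*(2**2)**2) - 21082 = (6 - 6*4 + 2*1*4**2) - 21082 = (6 - 24 + 2*1*16) - 21082 = (6 - 24 + 32) - 21082 = 14 - 21082 = -21068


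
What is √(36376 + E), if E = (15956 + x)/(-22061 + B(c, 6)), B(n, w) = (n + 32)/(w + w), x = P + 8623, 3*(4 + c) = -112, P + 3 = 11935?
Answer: √358509956501023/99278 ≈ 190.72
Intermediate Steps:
P = 11932 (P = -3 + 11935 = 11932)
c = -124/3 (c = -4 + (⅓)*(-112) = -4 - 112/3 = -124/3 ≈ -41.333)
x = 20555 (x = 11932 + 8623 = 20555)
B(n, w) = (32 + n)/(2*w) (B(n, w) = (32 + n)/((2*w)) = (32 + n)*(1/(2*w)) = (32 + n)/(2*w))
E = -328599/198556 (E = (15956 + 20555)/(-22061 + (½)*(32 - 124/3)/6) = 36511/(-22061 + (½)*(⅙)*(-28/3)) = 36511/(-22061 - 7/9) = 36511/(-198556/9) = 36511*(-9/198556) = -328599/198556 ≈ -1.6549)
√(36376 + E) = √(36376 - 328599/198556) = √(7222344457/198556) = √358509956501023/99278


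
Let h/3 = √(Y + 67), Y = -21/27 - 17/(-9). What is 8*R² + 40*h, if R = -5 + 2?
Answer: 72 + 40*√613 ≈ 1062.4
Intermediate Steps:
R = -3
Y = 10/9 (Y = -21*1/27 - 17*(-⅑) = -7/9 + 17/9 = 10/9 ≈ 1.1111)
h = √613 (h = 3*√(10/9 + 67) = 3*√(613/9) = 3*(√613/3) = √613 ≈ 24.759)
8*R² + 40*h = 8*(-3)² + 40*√613 = 8*9 + 40*√613 = 72 + 40*√613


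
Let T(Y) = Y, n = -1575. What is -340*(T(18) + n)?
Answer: 529380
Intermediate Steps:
-340*(T(18) + n) = -340*(18 - 1575) = -340*(-1557) = 529380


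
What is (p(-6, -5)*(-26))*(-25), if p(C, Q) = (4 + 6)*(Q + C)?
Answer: -71500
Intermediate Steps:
p(C, Q) = 10*C + 10*Q (p(C, Q) = 10*(C + Q) = 10*C + 10*Q)
(p(-6, -5)*(-26))*(-25) = ((10*(-6) + 10*(-5))*(-26))*(-25) = ((-60 - 50)*(-26))*(-25) = -110*(-26)*(-25) = 2860*(-25) = -71500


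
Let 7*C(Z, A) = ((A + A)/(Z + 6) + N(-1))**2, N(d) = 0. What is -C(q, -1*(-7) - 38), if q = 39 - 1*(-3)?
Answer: -961/4032 ≈ -0.23834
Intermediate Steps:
q = 42 (q = 39 + 3 = 42)
C(Z, A) = 4*A**2/(7*(6 + Z)**2) (C(Z, A) = ((A + A)/(Z + 6) + 0)**2/7 = ((2*A)/(6 + Z) + 0)**2/7 = (2*A/(6 + Z) + 0)**2/7 = (2*A/(6 + Z))**2/7 = (4*A**2/(6 + Z)**2)/7 = 4*A**2/(7*(6 + Z)**2))
-C(q, -1*(-7) - 38) = -4*(-1*(-7) - 38)**2/(7*(6 + 42)**2) = -4*(7 - 38)**2/(7*48**2) = -4*(-31)**2/(7*2304) = -4*961/(7*2304) = -1*961/4032 = -961/4032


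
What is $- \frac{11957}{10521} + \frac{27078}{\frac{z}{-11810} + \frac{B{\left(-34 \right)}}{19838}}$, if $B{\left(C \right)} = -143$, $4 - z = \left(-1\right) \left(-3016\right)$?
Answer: $\frac{2567104350262783}{23495507721} \approx 1.0926 \cdot 10^{5}$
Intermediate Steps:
$z = -3012$ ($z = 4 - \left(-1\right) \left(-3016\right) = 4 - 3016 = -3012$)
$- \frac{11957}{10521} + \frac{27078}{\frac{z}{-11810} + \frac{B{\left(-34 \right)}}{19838}} = - \frac{11957}{10521} + \frac{27078}{- \frac{3012}{-11810} - \frac{143}{19838}} = \left(-11957\right) \frac{1}{10521} + \frac{27078}{\left(-3012\right) \left(- \frac{1}{11810}\right) - \frac{11}{1526}} = - \frac{11957}{10521} + \frac{27078}{\frac{1506}{5905} - \frac{11}{1526}} = - \frac{11957}{10521} + \frac{27078}{\frac{2233201}{9011030}} = - \frac{11957}{10521} + 27078 \cdot \frac{9011030}{2233201} = - \frac{11957}{10521} + \frac{244000670340}{2233201} = \frac{2567104350262783}{23495507721}$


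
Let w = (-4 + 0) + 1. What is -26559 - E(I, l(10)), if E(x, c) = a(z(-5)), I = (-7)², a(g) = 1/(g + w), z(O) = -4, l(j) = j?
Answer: -185912/7 ≈ -26559.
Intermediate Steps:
w = -3 (w = -4 + 1 = -3)
a(g) = 1/(-3 + g) (a(g) = 1/(g - 3) = 1/(-3 + g))
I = 49
E(x, c) = -⅐ (E(x, c) = 1/(-3 - 4) = 1/(-7) = -⅐)
-26559 - E(I, l(10)) = -26559 - 1*(-⅐) = -26559 + ⅐ = -185912/7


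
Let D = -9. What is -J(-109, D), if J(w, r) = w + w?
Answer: 218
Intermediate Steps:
J(w, r) = 2*w
-J(-109, D) = -2*(-109) = -1*(-218) = 218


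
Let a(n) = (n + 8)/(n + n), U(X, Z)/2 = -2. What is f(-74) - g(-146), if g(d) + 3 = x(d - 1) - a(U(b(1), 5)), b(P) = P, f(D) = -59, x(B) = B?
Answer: 181/2 ≈ 90.500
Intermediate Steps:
U(X, Z) = -4 (U(X, Z) = 2*(-2) = -4)
a(n) = (8 + n)/(2*n) (a(n) = (8 + n)/((2*n)) = (8 + n)*(1/(2*n)) = (8 + n)/(2*n))
g(d) = -7/2 + d (g(d) = -3 + ((d - 1) - (8 - 4)/(2*(-4))) = -3 + ((-1 + d) - (-1)*4/(2*4)) = -3 + ((-1 + d) - 1*(-½)) = -3 + ((-1 + d) + ½) = -3 + (-½ + d) = -7/2 + d)
f(-74) - g(-146) = -59 - (-7/2 - 146) = -59 - 1*(-299/2) = -59 + 299/2 = 181/2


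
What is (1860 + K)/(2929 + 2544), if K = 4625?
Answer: 6485/5473 ≈ 1.1849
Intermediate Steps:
(1860 + K)/(2929 + 2544) = (1860 + 4625)/(2929 + 2544) = 6485/5473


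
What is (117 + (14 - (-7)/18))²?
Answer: 5593225/324 ≈ 17263.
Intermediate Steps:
(117 + (14 - (-7)/18))² = (117 + (14 - 1*(-7/18)))² = (117 + (14 + 7/18))² = (117 + 259/18)² = (2365/18)² = 5593225/324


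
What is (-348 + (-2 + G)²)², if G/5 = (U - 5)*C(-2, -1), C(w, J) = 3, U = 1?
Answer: 12222016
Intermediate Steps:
G = -60 (G = 5*((1 - 5)*3) = 5*(-4*3) = 5*(-12) = -60)
(-348 + (-2 + G)²)² = (-348 + (-2 - 60)²)² = (-348 + (-62)²)² = (-348 + 3844)² = 3496² = 12222016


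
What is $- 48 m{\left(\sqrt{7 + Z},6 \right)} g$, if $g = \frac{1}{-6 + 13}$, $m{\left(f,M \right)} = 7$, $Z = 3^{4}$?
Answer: $-48$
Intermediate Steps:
$Z = 81$
$g = \frac{1}{7} \approx 0.14286$
$- 48 m{\left(\sqrt{7 + Z},6 \right)} g = \left(-48\right) 7 \cdot \frac{1}{7} = \left(-336\right) \frac{1}{7} = -48$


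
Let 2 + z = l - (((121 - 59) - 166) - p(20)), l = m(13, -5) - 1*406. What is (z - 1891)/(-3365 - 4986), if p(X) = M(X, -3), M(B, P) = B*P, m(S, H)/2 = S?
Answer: 2229/8351 ≈ 0.26691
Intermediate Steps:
m(S, H) = 2*S
p(X) = -3*X (p(X) = X*(-3) = -3*X)
l = -380 (l = 2*13 - 1*406 = 26 - 406 = -380)
z = -338 (z = -2 + (-380 - (((121 - 59) - 166) - (-3)*20)) = -2 + (-380 - ((62 - 166) - 1*(-60))) = -2 + (-380 - (-104 + 60)) = -2 + (-380 - 1*(-44)) = -2 + (-380 + 44) = -2 - 336 = -338)
(z - 1891)/(-3365 - 4986) = (-338 - 1891)/(-3365 - 4986) = -2229/(-8351) = -2229*(-1/8351) = 2229/8351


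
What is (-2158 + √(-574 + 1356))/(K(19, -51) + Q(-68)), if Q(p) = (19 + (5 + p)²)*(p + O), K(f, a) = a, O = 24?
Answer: 2158/175523 - √782/175523 ≈ 0.012135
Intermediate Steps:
Q(p) = (19 + (5 + p)²)*(24 + p) (Q(p) = (19 + (5 + p)²)*(p + 24) = (19 + (5 + p)²)*(24 + p))
(-2158 + √(-574 + 1356))/(K(19, -51) + Q(-68)) = (-2158 + √(-574 + 1356))/(-51 + (1056 + (-68)³ + 34*(-68)² + 284*(-68))) = (-2158 + √782)/(-51 + (1056 - 314432 + 34*4624 - 19312)) = (-2158 + √782)/(-51 + (1056 - 314432 + 157216 - 19312)) = (-2158 + √782)/(-51 - 175472) = (-2158 + √782)/(-175523) = (-2158 + √782)*(-1/175523) = 2158/175523 - √782/175523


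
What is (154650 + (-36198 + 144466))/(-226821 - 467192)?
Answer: -262918/694013 ≈ -0.37884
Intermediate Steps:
(154650 + (-36198 + 144466))/(-226821 - 467192) = (154650 + 108268)/(-694013) = 262918*(-1/694013) = -262918/694013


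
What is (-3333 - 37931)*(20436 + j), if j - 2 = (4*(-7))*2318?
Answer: 1834845024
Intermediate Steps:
j = -64902 (j = 2 + (4*(-7))*2318 = 2 - 28*2318 = 2 - 64904 = -64902)
(-3333 - 37931)*(20436 + j) = (-3333 - 37931)*(20436 - 64902) = -41264*(-44466) = 1834845024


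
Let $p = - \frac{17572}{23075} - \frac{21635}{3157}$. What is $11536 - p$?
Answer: $\frac{840926634829}{72847775} \approx 11544.0$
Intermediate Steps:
$p = - \frac{554702429}{72847775}$ ($p = \left(-17572\right) \frac{1}{23075} - \frac{21635}{3157} = - \frac{17572}{23075} - \frac{21635}{3157} = - \frac{554702429}{72847775} \approx -7.6145$)
$11536 - p = 11536 - - \frac{554702429}{72847775} = 11536 + \frac{554702429}{72847775} = \frac{840926634829}{72847775}$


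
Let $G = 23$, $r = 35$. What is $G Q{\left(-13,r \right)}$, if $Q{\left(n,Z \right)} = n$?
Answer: $-299$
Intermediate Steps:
$G Q{\left(-13,r \right)} = 23 \left(-13\right) = -299$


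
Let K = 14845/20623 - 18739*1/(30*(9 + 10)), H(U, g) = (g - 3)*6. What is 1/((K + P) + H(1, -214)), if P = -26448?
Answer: -11755110/326582295247 ≈ -3.5994e-5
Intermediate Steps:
H(U, g) = -18 + 6*g (H(U, g) = (-3 + g)*6 = -18 + 6*g)
K = -377992747/11755110 (K = 14845*(1/20623) - 18739/(30*19) = 14845/20623 - 18739/570 = -377992747/11755110 ≈ -32.156)
1/((K + P) + H(1, -214)) = 1/((-377992747/11755110 - 26448) + (-18 + 6*(-214))) = 1/(-311277142027/11755110 + (-18 - 1284)) = 1/(-311277142027/11755110 - 1302) = 1/(-326582295247/11755110) = -11755110/326582295247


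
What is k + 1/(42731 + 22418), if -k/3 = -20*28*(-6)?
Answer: -656701919/65149 ≈ -10080.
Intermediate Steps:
k = -10080 (k = -3*(-20*28)*(-6) = -(-1680)*(-6) = -3*3360 = -10080)
k + 1/(42731 + 22418) = -10080 + 1/(42731 + 22418) = -10080 + 1/65149 = -656701919/65149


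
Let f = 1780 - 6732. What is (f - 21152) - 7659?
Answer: -33763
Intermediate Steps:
f = -4952
(f - 21152) - 7659 = (-4952 - 21152) - 7659 = -26104 - 7659 = -33763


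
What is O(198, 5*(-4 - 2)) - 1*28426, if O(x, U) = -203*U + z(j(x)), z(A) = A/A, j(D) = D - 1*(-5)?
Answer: -22335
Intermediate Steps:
j(D) = 5 + D (j(D) = D + 5 = 5 + D)
z(A) = 1
O(x, U) = 1 - 203*U (O(x, U) = -203*U + 1 = 1 - 203*U)
O(198, 5*(-4 - 2)) - 1*28426 = (1 - 1015*(-4 - 2)) - 1*28426 = (1 - 1015*(-6)) - 28426 = (1 - 203*(-30)) - 28426 = (1 + 6090) - 28426 = 6091 - 28426 = -22335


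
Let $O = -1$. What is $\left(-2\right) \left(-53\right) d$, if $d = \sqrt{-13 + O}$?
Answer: $106 i \sqrt{14} \approx 396.62 i$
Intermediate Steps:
$d = i \sqrt{14}$ ($d = \sqrt{-13 - 1} = \sqrt{-14} = i \sqrt{14} \approx 3.7417 i$)
$\left(-2\right) \left(-53\right) d = \left(-2\right) \left(-53\right) i \sqrt{14} = 106 i \sqrt{14}$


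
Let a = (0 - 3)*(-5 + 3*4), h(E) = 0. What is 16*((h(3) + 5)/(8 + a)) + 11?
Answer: 63/13 ≈ 4.8462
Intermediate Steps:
a = -21 (a = -3*(-5 + 12) = -3*7 = -21)
16*((h(3) + 5)/(8 + a)) + 11 = 16*((0 + 5)/(8 - 21)) + 11 = 16*(5/(-13)) + 11 = 16*(5*(-1/13)) + 11 = 16*(-5/13) + 11 = -80/13 + 11 = 63/13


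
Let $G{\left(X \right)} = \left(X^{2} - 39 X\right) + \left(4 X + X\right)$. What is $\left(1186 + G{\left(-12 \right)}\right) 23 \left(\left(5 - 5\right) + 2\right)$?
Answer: $79948$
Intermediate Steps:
$G{\left(X \right)} = X^{2} - 34 X$ ($G{\left(X \right)} = \left(X^{2} - 39 X\right) + 5 X = X^{2} - 34 X$)
$\left(1186 + G{\left(-12 \right)}\right) 23 \left(\left(5 - 5\right) + 2\right) = \left(1186 - 12 \left(-34 - 12\right)\right) 23 \left(\left(5 - 5\right) + 2\right) = \left(1186 - -552\right) 23 \left(0 + 2\right) = \left(1186 + 552\right) 23 \cdot 2 = 1738 \cdot 46 = 79948$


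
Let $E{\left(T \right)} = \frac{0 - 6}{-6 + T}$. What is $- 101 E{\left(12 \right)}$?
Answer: $101$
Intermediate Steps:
$E{\left(T \right)} = - \frac{6}{-6 + T}$
$- 101 E{\left(12 \right)} = - 101 \left(- \frac{6}{-6 + 12}\right) = - 101 \left(- \frac{6}{6}\right) = - 101 \left(\left(-6\right) \frac{1}{6}\right) = \left(-101\right) \left(-1\right) = 101$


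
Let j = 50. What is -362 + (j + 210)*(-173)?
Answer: -45342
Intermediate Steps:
-362 + (j + 210)*(-173) = -362 + (50 + 210)*(-173) = -362 + 260*(-173) = -362 - 44980 = -45342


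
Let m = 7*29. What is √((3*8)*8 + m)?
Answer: √395 ≈ 19.875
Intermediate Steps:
m = 203
√((3*8)*8 + m) = √((3*8)*8 + 203) = √(24*8 + 203) = √(192 + 203) = √395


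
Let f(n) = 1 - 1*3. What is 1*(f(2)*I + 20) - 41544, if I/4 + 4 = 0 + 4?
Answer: -41524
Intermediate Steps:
I = 0 (I = -16 + 4*(0 + 4) = -16 + 4*4 = -16 + 16 = 0)
f(n) = -2 (f(n) = 1 - 3 = -2)
1*(f(2)*I + 20) - 41544 = 1*(-2*0 + 20) - 41544 = 1*(0 + 20) - 41544 = 1*20 - 41544 = 20 - 41544 = -41524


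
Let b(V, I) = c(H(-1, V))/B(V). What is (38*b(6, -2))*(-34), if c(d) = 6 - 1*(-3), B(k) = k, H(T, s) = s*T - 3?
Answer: -1938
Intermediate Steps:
H(T, s) = -3 + T*s (H(T, s) = T*s - 3 = -3 + T*s)
c(d) = 9 (c(d) = 6 + 3 = 9)
b(V, I) = 9/V
(38*b(6, -2))*(-34) = (38*(9/6))*(-34) = (38*(9*(⅙)))*(-34) = (38*(3/2))*(-34) = 57*(-34) = -1938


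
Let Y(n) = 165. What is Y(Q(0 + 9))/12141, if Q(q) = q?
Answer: 55/4047 ≈ 0.013590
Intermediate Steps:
Y(Q(0 + 9))/12141 = 165/12141 = 165*(1/12141) = 55/4047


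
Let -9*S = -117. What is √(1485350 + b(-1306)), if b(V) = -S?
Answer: 7*√30313 ≈ 1218.7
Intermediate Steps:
S = 13 (S = -⅑*(-117) = 13)
b(V) = -13 (b(V) = -1*13 = -13)
√(1485350 + b(-1306)) = √(1485350 - 13) = √1485337 = 7*√30313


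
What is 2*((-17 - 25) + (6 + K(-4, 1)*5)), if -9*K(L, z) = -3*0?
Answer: -72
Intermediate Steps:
K(L, z) = 0 (K(L, z) = -(-1)*0/3 = -⅑*0 = 0)
2*((-17 - 25) + (6 + K(-4, 1)*5)) = 2*((-17 - 25) + (6 + 0*5)) = 2*(-42 + (6 + 0)) = 2*(-42 + 6) = 2*(-36) = -72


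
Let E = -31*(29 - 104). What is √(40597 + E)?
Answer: √42922 ≈ 207.18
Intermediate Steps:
E = 2325 (E = -31*(-75) = 2325)
√(40597 + E) = √(40597 + 2325) = √42922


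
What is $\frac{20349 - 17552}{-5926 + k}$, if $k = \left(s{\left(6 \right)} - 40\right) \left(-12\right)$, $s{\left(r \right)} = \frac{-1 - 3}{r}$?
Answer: $- \frac{2797}{5438} \approx -0.51434$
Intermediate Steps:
$s{\left(r \right)} = - \frac{4}{r}$
$k = 488$ ($k = \left(- \frac{4}{6} - 40\right) \left(-12\right) = \left(\left(-4\right) \frac{1}{6} - 40\right) \left(-12\right) = \left(- \frac{2}{3} - 40\right) \left(-12\right) = \left(- \frac{122}{3}\right) \left(-12\right) = 488$)
$\frac{20349 - 17552}{-5926 + k} = \frac{20349 - 17552}{-5926 + 488} = \frac{2797}{-5438} = 2797 \left(- \frac{1}{5438}\right) = - \frac{2797}{5438}$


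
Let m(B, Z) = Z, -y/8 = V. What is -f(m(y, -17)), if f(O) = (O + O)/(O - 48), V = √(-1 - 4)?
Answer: -34/65 ≈ -0.52308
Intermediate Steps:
V = I*√5 (V = √(-5) = I*√5 ≈ 2.2361*I)
y = -8*I*√5 ≈ -17.889*I
f(O) = 2*O/(-48 + O) (f(O) = (2*O)/(-48 + O) = 2*O/(-48 + O))
-f(m(y, -17)) = -2*(-17)/(-48 - 17) = -2*(-17)/(-65) = -2*(-17)*(-1)/65 = -1*34/65 = -34/65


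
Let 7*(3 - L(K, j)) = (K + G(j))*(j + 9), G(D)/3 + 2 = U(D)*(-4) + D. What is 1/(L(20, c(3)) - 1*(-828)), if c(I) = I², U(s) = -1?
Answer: 7/4863 ≈ 0.0014394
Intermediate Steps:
G(D) = 6 + 3*D (G(D) = -6 + 3*(-1*(-4) + D) = -6 + 3*(4 + D) = -6 + (12 + 3*D) = 6 + 3*D)
L(K, j) = 3 - (9 + j)*(6 + K + 3*j)/7 (L(K, j) = 3 - (K + (6 + 3*j))*(j + 9)/7 = 3 - (6 + K + 3*j)*(9 + j)/7 = 3 - (9 + j)*(6 + K + 3*j)/7)
1/(L(20, c(3)) - 1*(-828)) = 1/((-33/7 - 33/7*3² - 9/7*20 - 3*(3²)²/7 - ⅐*20*3²) - 1*(-828)) = 1/((-33/7 - 33/7*9 - 180/7 - 3/7*9² - ⅐*20*9) + 828) = 1/((-33/7 - 297/7 - 180/7 - 3/7*81 - 180/7) + 828) = 1/((-33/7 - 297/7 - 180/7 - 243/7 - 180/7) + 828) = 1/(-933/7 + 828) = 1/(4863/7) = 7/4863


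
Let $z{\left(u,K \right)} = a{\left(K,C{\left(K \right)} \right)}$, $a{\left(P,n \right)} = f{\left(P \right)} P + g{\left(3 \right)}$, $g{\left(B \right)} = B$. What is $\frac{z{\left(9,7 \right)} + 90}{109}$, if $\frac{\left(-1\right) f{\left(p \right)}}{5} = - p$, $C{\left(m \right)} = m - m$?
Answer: $\frac{338}{109} \approx 3.1009$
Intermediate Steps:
$C{\left(m \right)} = 0$
$f{\left(p \right)} = 5 p$ ($f{\left(p \right)} = - 5 \left(- p\right) = 5 p$)
$a{\left(P,n \right)} = 3 + 5 P^{2}$ ($a{\left(P,n \right)} = 5 P P + 3 = 5 P^{2} + 3 = 3 + 5 P^{2}$)
$z{\left(u,K \right)} = 3 + 5 K^{2}$
$\frac{z{\left(9,7 \right)} + 90}{109} = \frac{\left(3 + 5 \cdot 7^{2}\right) + 90}{109} = \frac{\left(3 + 5 \cdot 49\right) + 90}{109} = \frac{\left(3 + 245\right) + 90}{109} = \frac{248 + 90}{109} = \frac{1}{109} \cdot 338 = \frac{338}{109}$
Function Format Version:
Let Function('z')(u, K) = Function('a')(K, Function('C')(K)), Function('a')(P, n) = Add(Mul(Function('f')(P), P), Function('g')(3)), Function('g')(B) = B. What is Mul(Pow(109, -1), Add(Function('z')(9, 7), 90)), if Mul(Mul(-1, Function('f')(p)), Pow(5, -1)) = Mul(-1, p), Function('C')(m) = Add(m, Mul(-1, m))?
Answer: Rational(338, 109) ≈ 3.1009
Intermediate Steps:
Function('C')(m) = 0
Function('f')(p) = Mul(5, p) (Function('f')(p) = Mul(-5, Mul(-1, p)) = Mul(5, p))
Function('a')(P, n) = Add(3, Mul(5, Pow(P, 2))) (Function('a')(P, n) = Add(Mul(Mul(5, P), P), 3) = Add(Mul(5, Pow(P, 2)), 3) = Add(3, Mul(5, Pow(P, 2))))
Function('z')(u, K) = Add(3, Mul(5, Pow(K, 2)))
Mul(Pow(109, -1), Add(Function('z')(9, 7), 90)) = Mul(Pow(109, -1), Add(Add(3, Mul(5, Pow(7, 2))), 90)) = Mul(Rational(1, 109), Add(Add(3, Mul(5, 49)), 90)) = Mul(Rational(1, 109), Add(Add(3, 245), 90)) = Mul(Rational(1, 109), Add(248, 90)) = Mul(Rational(1, 109), 338) = Rational(338, 109)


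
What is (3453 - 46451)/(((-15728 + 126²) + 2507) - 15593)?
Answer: 21499/6469 ≈ 3.3234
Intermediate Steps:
(3453 - 46451)/(((-15728 + 126²) + 2507) - 15593) = -42998/(((-15728 + 15876) + 2507) - 15593) = -42998/((148 + 2507) - 15593) = -42998/(2655 - 15593) = -42998/(-12938) = -42998*(-1/12938) = 21499/6469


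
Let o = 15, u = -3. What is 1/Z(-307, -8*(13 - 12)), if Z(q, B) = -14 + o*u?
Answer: -1/59 ≈ -0.016949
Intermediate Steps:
Z(q, B) = -59 (Z(q, B) = -14 + 15*(-3) = -14 - 45 = -59)
1/Z(-307, -8*(13 - 12)) = 1/(-59) = -1/59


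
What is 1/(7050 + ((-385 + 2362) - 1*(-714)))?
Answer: 1/9741 ≈ 0.00010266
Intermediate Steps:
1/(7050 + ((-385 + 2362) - 1*(-714))) = 1/(7050 + (1977 + 714)) = 1/(7050 + 2691) = 1/9741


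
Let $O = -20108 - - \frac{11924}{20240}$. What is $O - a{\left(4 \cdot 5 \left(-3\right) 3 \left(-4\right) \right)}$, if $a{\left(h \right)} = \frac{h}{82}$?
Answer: $- \frac{379391369}{18860} \approx -20116.0$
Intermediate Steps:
$a{\left(h \right)} = \frac{h}{82}$ ($a{\left(h \right)} = h \frac{1}{82} = \frac{h}{82}$)
$O = - \frac{9249409}{460}$ ($O = -20108 - \left(-11924\right) \frac{1}{20240} = -20108 - - \frac{271}{460} = -20108 + \frac{271}{460} = - \frac{9249409}{460} \approx -20107.0$)
$O - a{\left(4 \cdot 5 \left(-3\right) 3 \left(-4\right) \right)} = - \frac{9249409}{460} - \frac{4 \cdot 5 \left(-3\right) 3 \left(-4\right)}{82} = - \frac{9249409}{460} - \frac{4 \left(\left(-15\right) 3\right) \left(-4\right)}{82} = - \frac{9249409}{460} - \frac{4 \left(-45\right) \left(-4\right)}{82} = - \frac{9249409}{460} - \frac{\left(-180\right) \left(-4\right)}{82} = - \frac{9249409}{460} - \frac{1}{82} \cdot 720 = - \frac{9249409}{460} - \frac{360}{41} = - \frac{379391369}{18860}$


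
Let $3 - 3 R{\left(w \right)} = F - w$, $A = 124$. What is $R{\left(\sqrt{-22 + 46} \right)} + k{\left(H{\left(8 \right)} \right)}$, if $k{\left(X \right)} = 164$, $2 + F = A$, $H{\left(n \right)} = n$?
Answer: $\frac{373}{3} + \frac{2 \sqrt{6}}{3} \approx 125.97$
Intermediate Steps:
$F = 122$ ($F = -2 + 124 = 122$)
$R{\left(w \right)} = - \frac{119}{3} + \frac{w}{3}$ ($R{\left(w \right)} = 1 - \frac{122 - w}{3} = 1 + \left(- \frac{122}{3} + \frac{w}{3}\right) = - \frac{119}{3} + \frac{w}{3}$)
$R{\left(\sqrt{-22 + 46} \right)} + k{\left(H{\left(8 \right)} \right)} = \left(- \frac{119}{3} + \frac{\sqrt{-22 + 46}}{3}\right) + 164 = \left(- \frac{119}{3} + \frac{\sqrt{24}}{3}\right) + 164 = \left(- \frac{119}{3} + \frac{2 \sqrt{6}}{3}\right) + 164 = \frac{373}{3} + \frac{2 \sqrt{6}}{3}$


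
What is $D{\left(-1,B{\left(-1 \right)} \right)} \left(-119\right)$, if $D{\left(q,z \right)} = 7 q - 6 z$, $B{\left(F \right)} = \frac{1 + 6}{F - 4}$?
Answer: $- \frac{833}{5} \approx -166.6$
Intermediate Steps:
$B{\left(F \right)} = \frac{7}{-4 + F}$
$D{\left(q,z \right)} = - 6 z + 7 q$
$D{\left(-1,B{\left(-1 \right)} \right)} \left(-119\right) = \left(- 6 \frac{7}{-4 - 1} + 7 \left(-1\right)\right) \left(-119\right) = \left(- 6 \frac{7}{-5} - 7\right) \left(-119\right) = \left(- 6 \cdot 7 \left(- \frac{1}{5}\right) - 7\right) \left(-119\right) = \left(\left(-6\right) \left(- \frac{7}{5}\right) - 7\right) \left(-119\right) = \left(\frac{42}{5} - 7\right) \left(-119\right) = \frac{7}{5} \left(-119\right) = - \frac{833}{5}$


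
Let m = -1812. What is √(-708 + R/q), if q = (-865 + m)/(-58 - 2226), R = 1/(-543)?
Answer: 2*I*√373999164271698/1453611 ≈ 26.608*I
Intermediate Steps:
R = -1/543 ≈ -0.0018416
q = 2677/2284 (q = (-865 - 1812)/(-58 - 2226) = -2677/(-2284) = -2677*(-1/2284) = 2677/2284 ≈ 1.1721)
√(-708 + R/q) = √(-708 - 1/(543*2677/2284)) = √(-708 - 1/543*2284/2677) = √(-708 - 2284/1453611) = √(-1029158872/1453611) = 2*I*√373999164271698/1453611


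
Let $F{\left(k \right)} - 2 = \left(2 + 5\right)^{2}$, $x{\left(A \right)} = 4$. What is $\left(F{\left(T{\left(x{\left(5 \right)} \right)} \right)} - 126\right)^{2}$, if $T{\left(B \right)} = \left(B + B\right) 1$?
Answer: $5625$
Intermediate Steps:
$T{\left(B \right)} = 2 B$ ($T{\left(B \right)} = 2 B 1 = 2 B$)
$F{\left(k \right)} = 51$ ($F{\left(k \right)} = 2 + \left(2 + 5\right)^{2} = 2 + 7^{2} = 2 + 49 = 51$)
$\left(F{\left(T{\left(x{\left(5 \right)} \right)} \right)} - 126\right)^{2} = \left(51 - 126\right)^{2} = \left(-75\right)^{2} = 5625$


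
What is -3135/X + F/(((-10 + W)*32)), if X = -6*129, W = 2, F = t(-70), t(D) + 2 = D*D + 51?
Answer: -504661/33024 ≈ -15.282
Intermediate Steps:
t(D) = 49 + D**2 (t(D) = -2 + (D*D + 51) = -2 + (D**2 + 51) = -2 + (51 + D**2) = 49 + D**2)
F = 4949 (F = 49 + (-70)**2 = 49 + 4900 = 4949)
X = -774
-3135/X + F/(((-10 + W)*32)) = -3135/(-774) + 4949/(((-10 + 2)*32)) = -3135*(-1/774) + 4949/((-8*32)) = 1045/258 + 4949/(-256) = 1045/258 + 4949*(-1/256) = 1045/258 - 4949/256 = -504661/33024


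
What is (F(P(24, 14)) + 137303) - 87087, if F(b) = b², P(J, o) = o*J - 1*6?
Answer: 159116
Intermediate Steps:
P(J, o) = -6 + J*o (P(J, o) = J*o - 6 = -6 + J*o)
(F(P(24, 14)) + 137303) - 87087 = ((-6 + 24*14)² + 137303) - 87087 = ((-6 + 336)² + 137303) - 87087 = (330² + 137303) - 87087 = (108900 + 137303) - 87087 = 246203 - 87087 = 159116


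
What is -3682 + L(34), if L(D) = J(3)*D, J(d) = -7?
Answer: -3920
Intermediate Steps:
L(D) = -7*D
-3682 + L(34) = -3682 - 7*34 = -3682 - 238 = -3920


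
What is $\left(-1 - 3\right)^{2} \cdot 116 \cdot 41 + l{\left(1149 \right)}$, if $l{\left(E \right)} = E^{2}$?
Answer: $1396297$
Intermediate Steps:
$\left(-1 - 3\right)^{2} \cdot 116 \cdot 41 + l{\left(1149 \right)} = \left(-1 - 3\right)^{2} \cdot 116 \cdot 41 + 1149^{2} = \left(-4\right)^{2} \cdot 116 \cdot 41 + 1320201 = 16 \cdot 116 \cdot 41 + 1320201 = 1856 \cdot 41 + 1320201 = 76096 + 1320201 = 1396297$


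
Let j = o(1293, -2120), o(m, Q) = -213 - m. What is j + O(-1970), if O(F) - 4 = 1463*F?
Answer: -2883612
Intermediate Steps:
O(F) = 4 + 1463*F
j = -1506 (j = -213 - 1*1293 = -213 - 1293 = -1506)
j + O(-1970) = -1506 + (4 + 1463*(-1970)) = -1506 + (4 - 2882110) = -1506 - 2882106 = -2883612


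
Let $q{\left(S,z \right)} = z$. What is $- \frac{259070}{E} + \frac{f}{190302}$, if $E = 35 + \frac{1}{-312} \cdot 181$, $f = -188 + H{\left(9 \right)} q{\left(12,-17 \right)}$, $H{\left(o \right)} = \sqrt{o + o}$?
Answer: $- \frac{7691041115306}{1021826589} - \frac{17 \sqrt{2}}{63434} \approx -7526.8$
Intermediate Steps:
$H{\left(o \right)} = \sqrt{2} \sqrt{o}$ ($H{\left(o \right)} = \sqrt{2 o} = \sqrt{2} \sqrt{o}$)
$f = -188 - 51 \sqrt{2}$ ($f = -188 + \sqrt{2} \sqrt{9} \left(-17\right) = -188 + \sqrt{2} \cdot 3 \left(-17\right) = -188 + 3 \sqrt{2} \left(-17\right) = -188 - 51 \sqrt{2} \approx -260.13$)
$E = \frac{10739}{312}$ ($E = 35 - \frac{181}{312} = \frac{10739}{312} \approx 34.42$)
$- \frac{259070}{E} + \frac{f}{190302} = - \frac{259070}{\frac{10739}{312}} + \frac{-188 - 51 \sqrt{2}}{190302} = \left(-259070\right) \frac{312}{10739} + \left(-188 - 51 \sqrt{2}\right) \frac{1}{190302} = - \frac{80829840}{10739} - \left(\frac{94}{95151} + \frac{17 \sqrt{2}}{63434}\right) = - \frac{7691041115306}{1021826589} - \frac{17 \sqrt{2}}{63434}$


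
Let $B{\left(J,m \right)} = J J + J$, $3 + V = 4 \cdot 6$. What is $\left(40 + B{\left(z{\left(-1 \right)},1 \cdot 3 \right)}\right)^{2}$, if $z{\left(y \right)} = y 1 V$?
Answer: $211600$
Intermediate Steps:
$V = 21$ ($V = -3 + 4 \cdot 6 = -3 + 24 = 21$)
$z{\left(y \right)} = 21 y$ ($z{\left(y \right)} = y 1 \cdot 21 = y 21 = 21 y$)
$B{\left(J,m \right)} = J + J^{2}$ ($B{\left(J,m \right)} = J^{2} + J = J + J^{2}$)
$\left(40 + B{\left(z{\left(-1 \right)},1 \cdot 3 \right)}\right)^{2} = \left(40 + 21 \left(-1\right) \left(1 + 21 \left(-1\right)\right)\right)^{2} = \left(40 - 21 \left(1 - 21\right)\right)^{2} = \left(40 - -420\right)^{2} = \left(40 + 420\right)^{2} = 460^{2} = 211600$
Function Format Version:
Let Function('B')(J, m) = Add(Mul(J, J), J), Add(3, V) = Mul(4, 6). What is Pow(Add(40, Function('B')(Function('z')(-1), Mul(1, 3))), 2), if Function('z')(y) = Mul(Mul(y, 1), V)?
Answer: 211600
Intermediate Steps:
V = 21 (V = Add(-3, Mul(4, 6)) = Add(-3, 24) = 21)
Function('z')(y) = Mul(21, y) (Function('z')(y) = Mul(Mul(y, 1), 21) = Mul(y, 21) = Mul(21, y))
Function('B')(J, m) = Add(J, Pow(J, 2)) (Function('B')(J, m) = Add(Pow(J, 2), J) = Add(J, Pow(J, 2)))
Pow(Add(40, Function('B')(Function('z')(-1), Mul(1, 3))), 2) = Pow(Add(40, Mul(Mul(21, -1), Add(1, Mul(21, -1)))), 2) = Pow(Add(40, Mul(-21, Add(1, -21))), 2) = Pow(Add(40, Mul(-21, -20)), 2) = Pow(Add(40, 420), 2) = Pow(460, 2) = 211600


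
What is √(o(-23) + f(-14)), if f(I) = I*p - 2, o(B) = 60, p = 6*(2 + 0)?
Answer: I*√110 ≈ 10.488*I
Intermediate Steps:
p = 12 (p = 6*2 = 12)
f(I) = -2 + 12*I (f(I) = I*12 - 2 = 12*I - 2 = -2 + 12*I)
√(o(-23) + f(-14)) = √(60 + (-2 + 12*(-14))) = √(60 + (-2 - 168)) = √(60 - 170) = √(-110) = I*√110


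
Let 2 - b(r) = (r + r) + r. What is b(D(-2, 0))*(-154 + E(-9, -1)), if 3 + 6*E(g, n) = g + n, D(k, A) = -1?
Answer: -4685/6 ≈ -780.83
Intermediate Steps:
E(g, n) = -1/2 + g/6 + n/6 (E(g, n) = -1/2 + (g + n)/6 = -1/2 + (g/6 + n/6) = -1/2 + g/6 + n/6)
b(r) = 2 - 3*r (b(r) = 2 - ((r + r) + r) = 2 - (2*r + r) = 2 - 3*r)
b(D(-2, 0))*(-154 + E(-9, -1)) = (2 - 3*(-1))*(-154 + (-1/2 + (1/6)*(-9) + (1/6)*(-1))) = (2 + 3)*(-154 + (-1/2 - 3/2 - 1/6)) = 5*(-154 - 13/6) = 5*(-937/6) = -4685/6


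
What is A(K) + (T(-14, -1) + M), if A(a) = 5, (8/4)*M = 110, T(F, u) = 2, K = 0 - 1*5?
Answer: 62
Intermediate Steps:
K = -5 (K = 0 - 5 = -5)
M = 55 (M = (1/2)*110 = 55)
A(K) + (T(-14, -1) + M) = 5 + (2 + 55) = 5 + 57 = 62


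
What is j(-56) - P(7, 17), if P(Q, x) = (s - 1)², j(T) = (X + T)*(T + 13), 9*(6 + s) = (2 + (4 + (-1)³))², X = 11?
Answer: 155291/81 ≈ 1917.2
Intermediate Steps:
s = -29/9 (s = -6 + (2 + (4 + (-1)³))²/9 = -6 + (2 + (4 - 1))²/9 = -6 + (2 + 3)²/9 = -6 + (⅑)*5² = -6 + (⅑)*25 = -6 + 25/9 = -29/9 ≈ -3.2222)
j(T) = (11 + T)*(13 + T) (j(T) = (11 + T)*(T + 13) = (11 + T)*(13 + T))
P(Q, x) = 1444/81 (P(Q, x) = (-29/9 - 1)² = (-38/9)² = 1444/81)
j(-56) - P(7, 17) = (143 + (-56)² + 24*(-56)) - 1*1444/81 = (143 + 3136 - 1344) - 1444/81 = 1935 - 1444/81 = 155291/81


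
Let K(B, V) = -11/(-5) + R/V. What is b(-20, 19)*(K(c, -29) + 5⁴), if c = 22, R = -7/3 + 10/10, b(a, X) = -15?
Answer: -272852/29 ≈ -9408.7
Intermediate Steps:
R = -4/3 (R = -7*⅓ + 10*(⅒) = -7/3 + 1 = -4/3 ≈ -1.3333)
K(B, V) = 11/5 - 4/(3*V) (K(B, V) = -11/(-5) - 4/(3*V) = -11*(-⅕) - 4/(3*V) = 11/5 - 4/(3*V))
b(-20, 19)*(K(c, -29) + 5⁴) = -15*((1/15)*(-20 + 33*(-29))/(-29) + 5⁴) = -15*((1/15)*(-1/29)*(-20 - 957) + 625) = -15*((1/15)*(-1/29)*(-977) + 625) = -15*(977/435 + 625) = -15*272852/435 = -272852/29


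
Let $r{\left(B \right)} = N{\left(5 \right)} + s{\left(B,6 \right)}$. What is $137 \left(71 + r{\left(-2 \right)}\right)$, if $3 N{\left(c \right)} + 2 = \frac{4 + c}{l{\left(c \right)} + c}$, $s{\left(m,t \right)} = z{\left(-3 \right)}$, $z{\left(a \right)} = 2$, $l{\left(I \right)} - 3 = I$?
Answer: $\frac{387710}{39} \approx 9941.3$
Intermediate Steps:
$l{\left(I \right)} = 3 + I$
$s{\left(m,t \right)} = 2$
$N{\left(c \right)} = - \frac{2}{3} + \frac{4 + c}{3 \left(3 + 2 c\right)}$ ($N{\left(c \right)} = - \frac{2}{3} + \frac{\left(4 + c\right) \frac{1}{\left(3 + c\right) + c}}{3} = - \frac{2}{3} + \frac{\left(4 + c\right) \frac{1}{3 + 2 c}}{3} = - \frac{2}{3} + \frac{\frac{1}{3 + 2 c} \left(4 + c\right)}{3} = - \frac{2}{3} + \frac{4 + c}{3 \left(3 + 2 c\right)}$)
$r{\left(B \right)} = \frac{61}{39}$ ($r{\left(B \right)} = \frac{-2 - 15}{3 \left(3 + 2 \cdot 5\right)} + 2 = \frac{-2 - 15}{3 \left(3 + 10\right)} + 2 = \frac{1}{3} \cdot \frac{1}{13} \left(-17\right) + 2 = - \frac{17}{39} + 2 = \frac{61}{39}$)
$137 \left(71 + r{\left(-2 \right)}\right) = 137 \left(71 + \frac{61}{39}\right) = 137 \cdot \frac{2830}{39} = \frac{387710}{39}$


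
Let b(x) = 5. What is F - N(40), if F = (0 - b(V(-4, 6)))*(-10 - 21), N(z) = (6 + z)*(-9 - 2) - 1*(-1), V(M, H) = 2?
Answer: 660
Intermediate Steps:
N(z) = -65 - 11*z (N(z) = (6 + z)*(-11) + 1 = (-66 - 11*z) + 1 = -65 - 11*z)
F = 155 (F = (0 - 1*5)*(-10 - 21) = (0 - 5)*(-31) = -5*(-31) = 155)
F - N(40) = 155 - (-65 - 11*40) = 155 - (-65 - 440) = 155 - 1*(-505) = 155 + 505 = 660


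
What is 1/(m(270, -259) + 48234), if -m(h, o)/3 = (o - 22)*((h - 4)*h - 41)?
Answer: 1/60557931 ≈ 1.6513e-8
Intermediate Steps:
m(h, o) = -3*(-41 + h*(-4 + h))*(-22 + o) (m(h, o) = -3*(o - 22)*((h - 4)*h - 41) = -3*(-22 + o)*((-4 + h)*h - 41) = -3*(-22 + o)*(h*(-4 + h) - 41) = -3*(-22 + o)*(-41 + h*(-4 + h)) = -3*(-41 + h*(-4 + h))*(-22 + o))
1/(m(270, -259) + 48234) = 1/((-2706 - 264*270 + 66*270**2 + 123*(-259) - 3*(-259)*270**2 + 12*270*(-259)) + 48234) = 1/((-2706 - 71280 + 66*72900 - 31857 - 3*(-259)*72900 - 839160) + 48234) = 1/((-2706 - 71280 + 4811400 - 31857 + 56643300 - 839160) + 48234) = 1/(60509697 + 48234) = 1/60557931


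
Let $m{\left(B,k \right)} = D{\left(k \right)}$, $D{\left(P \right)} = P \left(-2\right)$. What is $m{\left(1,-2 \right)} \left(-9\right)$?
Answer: $-36$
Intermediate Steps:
$D{\left(P \right)} = - 2 P$
$m{\left(B,k \right)} = - 2 k$
$m{\left(1,-2 \right)} \left(-9\right) = \left(-2\right) \left(-2\right) \left(-9\right) = 4 \left(-9\right) = -36$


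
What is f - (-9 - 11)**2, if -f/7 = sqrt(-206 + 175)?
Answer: -400 - 7*I*sqrt(31) ≈ -400.0 - 38.974*I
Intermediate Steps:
f = -7*I*sqrt(31) (f = -7*sqrt(-206 + 175) = -7*I*sqrt(31) ≈ -38.974*I)
f - (-9 - 11)**2 = -7*I*sqrt(31) - (-9 - 11)**2 = -7*I*sqrt(31) - 1*(-20)**2 = -7*I*sqrt(31) - 1*400 = -7*I*sqrt(31) - 400 = -400 - 7*I*sqrt(31)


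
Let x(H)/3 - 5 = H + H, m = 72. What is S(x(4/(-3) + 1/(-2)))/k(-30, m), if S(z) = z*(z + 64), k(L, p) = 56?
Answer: 34/7 ≈ 4.8571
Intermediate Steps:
x(H) = 15 + 6*H (x(H) = 15 + 3*(H + H) = 15 + 3*(2*H) = 15 + 6*H)
S(z) = z*(64 + z)
S(x(4/(-3) + 1/(-2)))/k(-30, m) = ((15 + 6*(4/(-3) + 1/(-2)))*(64 + (15 + 6*(4/(-3) + 1/(-2)))))/56 = ((15 + 6*(4*(-⅓) + 1*(-½)))*(64 + (15 + 6*(4*(-⅓) + 1*(-½)))))*(1/56) = ((15 + 6*(-4/3 - ½))*(64 + (15 + 6*(-4/3 - ½))))*(1/56) = ((15 + 6*(-11/6))*(64 + (15 + 6*(-11/6))))*(1/56) = ((15 - 11)*(64 + (15 - 11)))*(1/56) = (4*(64 + 4))*(1/56) = (4*68)*(1/56) = 272*(1/56) = 34/7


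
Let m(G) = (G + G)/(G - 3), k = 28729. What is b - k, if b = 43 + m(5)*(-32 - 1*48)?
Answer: -29086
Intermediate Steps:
m(G) = 2*G/(-3 + G) (m(G) = (2*G)/(-3 + G) = 2*G/(-3 + G))
b = -357 (b = 43 + (2*5/(-3 + 5))*(-32 - 1*48) = 43 + (2*5/2)*(-32 - 48) = 43 + (2*5*(½))*(-80) = 43 + 5*(-80) = 43 - 400 = -357)
b - k = -357 - 1*28729 = -357 - 28729 = -29086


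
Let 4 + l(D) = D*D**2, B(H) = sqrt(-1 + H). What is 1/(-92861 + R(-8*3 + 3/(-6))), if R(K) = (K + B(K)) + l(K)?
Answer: -6886120/740916386857 - 32*I*sqrt(102)/740916386857 ≈ -9.2941e-6 - 4.362e-10*I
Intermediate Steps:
l(D) = -4 + D**3 (l(D) = -4 + D*D**2 = -4 + D**3)
R(K) = -4 + K + K**3 + sqrt(-1 + K) (R(K) = (K + sqrt(-1 + K)) + (-4 + K**3) = -4 + K + K**3 + sqrt(-1 + K))
1/(-92861 + R(-8*3 + 3/(-6))) = 1/(-92861 + (-4 + (-8*3 + 3/(-6)) + (-8*3 + 3/(-6))**3 + sqrt(-1 + (-8*3 + 3/(-6))))) = 1/(-92861 + (-4 + (-24 + 3*(-1/6)) + (-24 + 3*(-1/6))**3 + sqrt(-1 + (-24 + 3*(-1/6))))) = 1/(-92861 + (-4 + (-24 - 1/2) + (-24 - 1/2)**3 + sqrt(-1 + (-24 - 1/2)))) = 1/(-92861 + (-4 - 49/2 + (-49/2)**3 + sqrt(-1 - 49/2))) = 1/(-92861 + (-4 - 49/2 - 117649/8 + sqrt(-51/2))) = 1/(-92861 + (-4 - 49/2 - 117649/8 + I*sqrt(102)/2)) = 1/(-92861 + (-117877/8 + I*sqrt(102)/2)) = 1/(-860765/8 + I*sqrt(102)/2)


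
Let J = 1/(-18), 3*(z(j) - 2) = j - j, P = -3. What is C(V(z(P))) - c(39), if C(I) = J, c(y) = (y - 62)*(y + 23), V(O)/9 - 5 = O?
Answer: 25667/18 ≈ 1425.9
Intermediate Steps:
z(j) = 2 (z(j) = 2 + (j - j)/3 = 2 + (1/3)*0 = 2 + 0 = 2)
V(O) = 45 + 9*O
c(y) = (-62 + y)*(23 + y)
J = -1/18 ≈ -0.055556
C(I) = -1/18
C(V(z(P))) - c(39) = -1/18 - (-1426 + 39**2 - 39*39) = -1/18 - (-1426 + 1521 - 1521) = -1/18 - 1*(-1426) = -1/18 + 1426 = 25667/18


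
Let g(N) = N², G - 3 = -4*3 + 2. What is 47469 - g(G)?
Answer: 47420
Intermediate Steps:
G = -7 (G = 3 + (-4*3 + 2) = 3 + (-12 + 2) = 3 - 10 = -7)
47469 - g(G) = 47469 - 1*(-7)² = 47469 - 1*49 = 47469 - 49 = 47420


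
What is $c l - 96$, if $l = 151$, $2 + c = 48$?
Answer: $6850$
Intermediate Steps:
$c = 46$ ($c = -2 + 48 = 46$)
$c l - 96 = 46 \cdot 151 - 96 = 6946 - 96 = 6850$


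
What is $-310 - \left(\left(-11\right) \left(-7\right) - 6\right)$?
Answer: $-381$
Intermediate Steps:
$-310 - \left(\left(-11\right) \left(-7\right) - 6\right) = -310 - \left(77 - 6\right) = -310 - 71 = -381$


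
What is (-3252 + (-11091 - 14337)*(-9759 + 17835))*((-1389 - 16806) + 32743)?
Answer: -2987574079440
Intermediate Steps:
(-3252 + (-11091 - 14337)*(-9759 + 17835))*((-1389 - 16806) + 32743) = (-3252 - 25428*8076)*(-18195 + 32743) = (-3252 - 205356528)*14548 = -205359780*14548 = -2987574079440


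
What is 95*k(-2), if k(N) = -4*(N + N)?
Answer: 1520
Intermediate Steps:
k(N) = -8*N
95*k(-2) = 95*(-8*(-2)) = 95*16 = 1520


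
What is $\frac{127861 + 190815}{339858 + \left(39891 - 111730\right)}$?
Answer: $\frac{318676}{268019} \approx 1.189$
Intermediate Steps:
$\frac{127861 + 190815}{339858 + \left(39891 - 111730\right)} = \frac{318676}{339858 + \left(39891 - 111730\right)} = \frac{318676}{339858 - 71839} = \frac{318676}{268019}$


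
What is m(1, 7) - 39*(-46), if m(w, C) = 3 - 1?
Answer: 1796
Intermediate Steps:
m(w, C) = 2
m(1, 7) - 39*(-46) = 2 - 39*(-46) = 2 + 1794 = 1796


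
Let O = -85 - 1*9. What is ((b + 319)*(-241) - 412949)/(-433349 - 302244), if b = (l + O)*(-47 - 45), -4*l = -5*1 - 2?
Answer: 2535195/735593 ≈ 3.4465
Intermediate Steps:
l = 7/4 (l = -(-5*1 - 2)/4 = -(-5 - 2)/4 = -¼*(-7) = 7/4 ≈ 1.7500)
O = -94 (O = -85 - 9 = -94)
b = 8487 (b = (7/4 - 94)*(-47 - 45) = -369/4*(-92) = 8487)
((b + 319)*(-241) - 412949)/(-433349 - 302244) = ((8487 + 319)*(-241) - 412949)/(-433349 - 302244) = (8806*(-241) - 412949)/(-735593) = (-2122246 - 412949)*(-1/735593) = -2535195*(-1/735593) = 2535195/735593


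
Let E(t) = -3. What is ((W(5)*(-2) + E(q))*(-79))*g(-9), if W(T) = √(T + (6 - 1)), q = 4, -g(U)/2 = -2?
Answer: 948 + 632*√10 ≈ 2946.6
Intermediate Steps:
g(U) = 4 (g(U) = -2*(-2) = 4)
W(T) = √(5 + T) (W(T) = √(T + 5) = √(5 + T))
((W(5)*(-2) + E(q))*(-79))*g(-9) = ((√(5 + 5)*(-2) - 3)*(-79))*4 = ((√10*(-2) - 3)*(-79))*4 = ((-2*√10 - 3)*(-79))*4 = ((-3 - 2*√10)*(-79))*4 = (237 + 158*√10)*4 = 948 + 632*√10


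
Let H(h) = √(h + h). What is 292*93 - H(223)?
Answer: 27156 - √446 ≈ 27135.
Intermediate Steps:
H(h) = √2*√h (H(h) = √(2*h) = √2*√h)
292*93 - H(223) = 292*93 - √2*√223 = 27156 - √446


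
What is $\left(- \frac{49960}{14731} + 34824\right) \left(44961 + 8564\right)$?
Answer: $\frac{27455241103600}{14731} \approx 1.8638 \cdot 10^{9}$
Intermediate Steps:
$\left(- \frac{49960}{14731} + 34824\right) \left(44961 + 8564\right) = \left(\left(-49960\right) \frac{1}{14731} + 34824\right) 53525 = \left(- \frac{49960}{14731} + 34824\right) 53525 = \frac{512942384}{14731} \cdot 53525 = \frac{27455241103600}{14731}$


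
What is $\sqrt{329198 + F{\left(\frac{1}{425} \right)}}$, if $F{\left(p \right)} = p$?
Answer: $\frac{\sqrt{2378455567}}{85} \approx 573.76$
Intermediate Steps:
$\sqrt{329198 + F{\left(\frac{1}{425} \right)}} = \sqrt{329198 + \frac{1}{425}} = \sqrt{\frac{139909151}{425}} = \frac{\sqrt{2378455567}}{85}$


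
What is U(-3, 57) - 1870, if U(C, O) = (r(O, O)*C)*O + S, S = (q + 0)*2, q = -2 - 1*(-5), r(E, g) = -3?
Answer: -1351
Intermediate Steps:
q = 3 (q = -2 + 5 = 3)
S = 6 (S = (3 + 0)*2 = 3*2 = 6)
U(C, O) = 6 - 3*C*O (U(C, O) = (-3*C)*O + 6 = -3*C*O + 6 = 6 - 3*C*O)
U(-3, 57) - 1870 = (6 - 3*(-3)*57) - 1870 = (6 + 513) - 1870 = 519 - 1870 = -1351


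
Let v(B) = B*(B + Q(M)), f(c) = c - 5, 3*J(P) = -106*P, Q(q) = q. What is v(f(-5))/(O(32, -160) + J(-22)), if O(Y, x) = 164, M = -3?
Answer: 195/1412 ≈ 0.13810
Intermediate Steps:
J(P) = -106*P/3 (J(P) = (-106*P)/3 = -106*P/3)
f(c) = -5 + c
v(B) = B*(-3 + B) (v(B) = B*(B - 3) = B*(-3 + B))
v(f(-5))/(O(32, -160) + J(-22)) = ((-5 - 5)*(-3 + (-5 - 5)))/(164 - 106/3*(-22)) = (-10*(-3 - 10))/(164 + 2332/3) = (-10*(-13))/(2824/3) = (3/2824)*130 = 195/1412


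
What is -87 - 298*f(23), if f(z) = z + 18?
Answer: -12305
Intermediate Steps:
f(z) = 18 + z
-87 - 298*f(23) = -87 - 298*(18 + 23) = -87 - 298*41 = -87 - 12218 = -12305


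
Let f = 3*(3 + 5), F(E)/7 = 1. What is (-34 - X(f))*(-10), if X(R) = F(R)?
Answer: 410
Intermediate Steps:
F(E) = 7 (F(E) = 7*1 = 7)
f = 24 (f = 3*8 = 24)
X(R) = 7
(-34 - X(f))*(-10) = (-34 - 1*7)*(-10) = (-34 - 7)*(-10) = -41*(-10) = 410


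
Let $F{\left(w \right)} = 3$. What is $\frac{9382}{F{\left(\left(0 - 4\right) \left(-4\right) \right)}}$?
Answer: $\frac{9382}{3} \approx 3127.3$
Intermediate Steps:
$\frac{9382}{F{\left(\left(0 - 4\right) \left(-4\right) \right)}} = \frac{9382}{3}$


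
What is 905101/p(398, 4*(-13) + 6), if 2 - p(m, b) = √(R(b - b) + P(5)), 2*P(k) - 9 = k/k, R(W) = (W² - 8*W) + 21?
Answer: 905101/(2 - √26) ≈ -2.9206e+5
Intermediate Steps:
R(W) = 21 + W² - 8*W
P(k) = 5 (P(k) = 9/2 + (k/k)/2 = 9/2 + (½)*1 = 9/2 + ½ = 5)
p(m, b) = 2 - √26 (p(m, b) = 2 - √((21 + (b - b)² - 8*(b - b)) + 5) = 2 - √((21 + 0² - 8*0) + 5) = 2 - √((21 + 0 + 0) + 5) = 2 - √(21 + 5) = 2 - √26)
905101/p(398, 4*(-13) + 6) = 905101/(2 - √26)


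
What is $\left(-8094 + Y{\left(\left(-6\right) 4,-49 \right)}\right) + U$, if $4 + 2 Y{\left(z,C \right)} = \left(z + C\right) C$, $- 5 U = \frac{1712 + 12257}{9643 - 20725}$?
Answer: $- \frac{174742303}{27705} \approx -6307.3$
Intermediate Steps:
$U = \frac{13969}{55410}$ ($U = - \frac{\left(1712 + 12257\right) \frac{1}{9643 - 20725}}{5} = - \frac{13969 \frac{1}{-11082}}{5} = - \frac{13969 \left(- \frac{1}{11082}\right)}{5} = \left(- \frac{1}{5}\right) \left(- \frac{13969}{11082}\right) = \frac{13969}{55410} \approx 0.2521$)
$Y{\left(z,C \right)} = -2 + \frac{C \left(C + z\right)}{2}$ ($Y{\left(z,C \right)} = -2 + \frac{\left(z + C\right) C}{2} = -2 + \frac{\left(C + z\right) C}{2} = -2 + \frac{C \left(C + z\right)}{2}$)
$\left(-8094 + Y{\left(\left(-6\right) 4,-49 \right)}\right) + U = \left(-8094 + \left(-2 + \frac{\left(-49\right)^{2}}{2} + \frac{1}{2} \left(-49\right) \left(\left(-6\right) 4\right)\right)\right) + \frac{13969}{55410} = \left(-8094 + \left(-2 + \frac{1}{2} \cdot 2401 + \frac{1}{2} \left(-49\right) \left(-24\right)\right)\right) + \frac{13969}{55410} = \left(-8094 + \left(-2 + \frac{2401}{2} + 588\right)\right) + \frac{13969}{55410} = \left(-8094 + \frac{3573}{2}\right) + \frac{13969}{55410} = - \frac{12615}{2} + \frac{13969}{55410} = - \frac{174742303}{27705}$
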